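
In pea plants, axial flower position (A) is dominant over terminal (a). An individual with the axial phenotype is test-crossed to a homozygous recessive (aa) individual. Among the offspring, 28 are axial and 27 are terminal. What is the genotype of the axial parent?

Test cross: ? × aa
Offspring: 28 axial, 27 terminal — approximately 1:1.
A 1:1 ratio in a test cross indicates the unknown parent is heterozygous (Aa).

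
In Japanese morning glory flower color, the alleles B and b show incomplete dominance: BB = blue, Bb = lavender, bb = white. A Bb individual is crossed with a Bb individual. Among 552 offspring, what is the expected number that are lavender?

Punnett square for Bb × Bb:
Offspring genotypes: 1 BB, 2 Bb, 1 bb
Phenotype counts: 1 blue, 2 lavender, 1 white
lavender: 2 out of 4 → fraction 1/2
Expected count = 1/2 × 552 = 276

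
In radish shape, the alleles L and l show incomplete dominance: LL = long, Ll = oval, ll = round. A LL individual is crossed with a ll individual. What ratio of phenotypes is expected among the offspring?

Punnett square for LL × ll:
Offspring genotypes: 4 Ll
Phenotype counts: 4 oval
Ratio: all oval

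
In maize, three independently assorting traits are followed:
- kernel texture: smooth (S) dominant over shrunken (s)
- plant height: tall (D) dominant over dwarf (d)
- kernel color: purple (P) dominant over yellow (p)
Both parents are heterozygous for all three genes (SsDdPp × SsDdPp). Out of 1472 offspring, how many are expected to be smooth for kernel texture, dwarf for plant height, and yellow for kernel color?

Trihybrid cross: SsDdPp × SsDdPp
Each trait segregates independently with a 3:1 phenotypic ratio, so each gene contributes 3/4 (dominant) or 1/4 (recessive).
Target: smooth (kernel texture), dwarf (plant height), yellow (kernel color)
Probability = product of independent per-trait probabilities
= 3/4 × 1/4 × 1/4 = 3/64
Expected count = 3/64 × 1472 = 69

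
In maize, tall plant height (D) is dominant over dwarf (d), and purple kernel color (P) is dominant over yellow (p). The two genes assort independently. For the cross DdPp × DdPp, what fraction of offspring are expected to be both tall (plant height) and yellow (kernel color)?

Dihybrid cross DdPp × DdPp — consider each gene separately:
plant height: Dd × Dd → 1 DD, 2 Dd, 1 dd → 3 D_ : 1 dd (out of 4)
kernel color: Pp × Pp → 1 PP, 2 Pp, 1 pp → 3 P_ : 1 pp (out of 4)
Looking for: tall (D_) and yellow (pp)
P(tall) = 3/4, P(yellow) = 1/4
P(both) = 3/4 × 1/4 = 3/16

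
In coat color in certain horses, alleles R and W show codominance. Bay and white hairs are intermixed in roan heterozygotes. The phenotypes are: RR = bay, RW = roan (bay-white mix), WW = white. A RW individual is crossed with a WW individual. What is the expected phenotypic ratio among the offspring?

Punnett square for RW × WW:
Offspring genotypes: 2 RW, 2 WW
Phenotype counts: 2 roan (bay-white mix), 2 white
Ratio: 1 roan (bay-white mix) : 1 white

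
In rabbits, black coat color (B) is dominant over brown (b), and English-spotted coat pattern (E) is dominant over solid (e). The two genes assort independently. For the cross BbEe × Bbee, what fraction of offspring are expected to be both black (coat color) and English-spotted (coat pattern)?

Dihybrid cross BbEe × Bbee — consider each gene separately:
coat color: Bb × Bb → 1 BB, 2 Bb, 1 bb → 3 B_ : 1 bb (out of 4)
coat pattern: Ee × ee → 2 Ee, 2 ee → 2 E_ : 2 ee (out of 4)
Looking for: black (B_) and English-spotted (E_)
P(black) = 3/4, P(English-spotted) = 2/4
P(both) = 3/4 × 2/4 = 6/16 = 3/8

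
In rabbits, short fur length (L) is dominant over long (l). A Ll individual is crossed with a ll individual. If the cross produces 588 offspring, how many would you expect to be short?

Punnett square for Ll × ll:
Offspring genotypes: 2 Ll, 2 ll
short: 2, long: 2
short: 2 out of 4 → fraction 1/2
Expected count = 1/2 × 588 = 294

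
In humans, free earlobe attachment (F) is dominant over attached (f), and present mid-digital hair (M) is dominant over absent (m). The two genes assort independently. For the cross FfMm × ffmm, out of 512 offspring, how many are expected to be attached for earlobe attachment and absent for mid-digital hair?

Dihybrid cross FfMm × ffmm — consider each gene separately:
earlobe attachment: Ff × ff → 2 Ff, 2 ff → 2 F_ : 2 ff (out of 4)
mid-digital hair: Mm × mm → 2 Mm, 2 mm → 2 M_ : 2 mm (out of 4)
Looking for: attached (ff) and absent (mm)
P(attached) = 2/4, P(absent) = 2/4
P(both) = 2/4 × 2/4 = 4/16 = 1/4
Expected count = 1/4 × 512 = 128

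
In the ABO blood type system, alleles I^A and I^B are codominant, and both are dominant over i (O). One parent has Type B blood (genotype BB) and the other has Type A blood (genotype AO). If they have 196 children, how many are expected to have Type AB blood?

Cross: BB × AO
Possible offspring genotypes: 2 AB, 2 BO
Blood type counts: 2 Type AB, 2 Type B
Probability of Type AB: 2/4 = 1/2
Expected count = 1/2 × 196 = 98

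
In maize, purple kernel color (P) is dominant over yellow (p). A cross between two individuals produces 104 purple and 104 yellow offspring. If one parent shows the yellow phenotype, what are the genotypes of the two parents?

Observed offspring: 104 purple, 104 yellow
The observed ratio simplifies to 1:1. One parent shows yellow, so its genotype must be pp. A 1:1 offspring split requires the other parent to be heterozygous (Pp).
Parent genotypes: pp × Pp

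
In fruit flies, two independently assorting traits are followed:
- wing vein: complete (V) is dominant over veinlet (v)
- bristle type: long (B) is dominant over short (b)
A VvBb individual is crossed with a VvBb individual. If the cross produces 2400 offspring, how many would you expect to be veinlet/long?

Dihybrid cross VvBb × VvBb — consider each gene separately:
wing vein: Vv × Vv → 1 VV, 2 Vv, 1 vv → 3 V_ : 1 vv (out of 4)
bristle type: Bb × Bb → 1 BB, 2 Bb, 1 bb → 3 B_ : 1 bb (out of 4)
Combine (counts out of 4 × 4 = 16): complete/long (V_B_) = 3×3 = 9; complete/short (V_bb) = 3×1 = 3; veinlet/long (vvB_) = 1×3 = 3; veinlet/short (vvbb) = 1×1 = 1
Phenotype counts (out of 16): 9 complete/long, 3 complete/short, 3 veinlet/long, 1 veinlet/short
veinlet/long: 3 out of 16 → fraction 3/16
Expected count = 3/16 × 2400 = 450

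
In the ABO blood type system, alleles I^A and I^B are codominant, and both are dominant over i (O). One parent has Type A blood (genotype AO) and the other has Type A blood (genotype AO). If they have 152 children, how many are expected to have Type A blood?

Cross: AO × AO
Possible offspring genotypes: 1 AA, 2 AO, 1 OO
Blood type counts: 3 Type A, 1 Type O
Probability of Type A: 3/4
Expected count = 3/4 × 152 = 114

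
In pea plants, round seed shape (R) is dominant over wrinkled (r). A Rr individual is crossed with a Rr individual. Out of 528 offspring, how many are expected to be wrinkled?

Punnett square for Rr × Rr:
Offspring genotypes: 1 RR, 2 Rr, 1 rr
round: 3, wrinkled: 1
wrinkled: 1 out of 4 → fraction 1/4
Expected count = 1/4 × 528 = 132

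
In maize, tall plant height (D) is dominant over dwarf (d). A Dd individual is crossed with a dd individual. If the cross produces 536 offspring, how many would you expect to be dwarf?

Punnett square for Dd × dd:
Offspring genotypes: 2 Dd, 2 dd
tall: 2, dwarf: 2
dwarf: 2 out of 4 → fraction 1/2
Expected count = 1/2 × 536 = 268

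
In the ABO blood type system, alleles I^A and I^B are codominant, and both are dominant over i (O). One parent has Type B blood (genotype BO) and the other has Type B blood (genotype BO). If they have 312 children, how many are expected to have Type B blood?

Cross: BO × BO
Possible offspring genotypes: 1 BB, 2 BO, 1 OO
Blood type counts: 3 Type B, 1 Type O
Probability of Type B: 3/4
Expected count = 3/4 × 312 = 234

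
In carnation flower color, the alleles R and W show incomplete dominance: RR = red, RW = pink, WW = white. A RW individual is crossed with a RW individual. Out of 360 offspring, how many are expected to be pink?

Punnett square for RW × RW:
Offspring genotypes: 1 RR, 2 RW, 1 WW
Phenotype counts: 1 red, 2 pink, 1 white
pink: 2 out of 4 → fraction 1/2
Expected count = 1/2 × 360 = 180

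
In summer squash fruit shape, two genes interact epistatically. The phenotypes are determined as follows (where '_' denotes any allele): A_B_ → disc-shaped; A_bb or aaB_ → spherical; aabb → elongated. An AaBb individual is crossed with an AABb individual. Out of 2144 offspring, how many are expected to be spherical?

Cross: AaBb × AABb — consider each gene separately:
A gene: Aa × AA → 2 AA, 2 Aa → 4 A_ (out of 4)
B gene: Bb × Bb → 1 BB, 2 Bb, 1 bb → 3 B_ : 1 bb (out of 4)
Genotype classes (out of 4 × 4 = 16): A_B_ = 4×3 = 12; A_bb = 4×1 = 4
Apply the phenotype rules: A_B_ (12) → disc-shaped; A_bb (4) → spherical
Phenotype counts (out of 16): 12 disc-shaped, 4 spherical
spherical: 4 out of 16 → fraction 1/4
Expected count = 1/4 × 2144 = 536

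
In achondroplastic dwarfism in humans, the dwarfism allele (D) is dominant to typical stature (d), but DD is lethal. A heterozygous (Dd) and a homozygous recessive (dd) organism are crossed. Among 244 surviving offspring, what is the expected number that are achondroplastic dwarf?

Cross: Dd × dd
Punnett square offspring (before lethality): 2 Dd, 2 dd
No DD offspring are produced in this cross.
achondroplastic dwarf: 2 out of 4 → fraction 1/2
Expected count = 1/2 × 244 = 122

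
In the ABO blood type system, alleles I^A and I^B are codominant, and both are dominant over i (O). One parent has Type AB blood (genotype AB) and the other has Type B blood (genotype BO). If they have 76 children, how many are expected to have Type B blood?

Cross: AB × BO
Possible offspring genotypes: 1 AB, 1 AO, 1 BB, 1 BO
Blood type counts: 1 Type AB, 1 Type A, 2 Type B
Probability of Type B: 2/4 = 1/2
Expected count = 1/2 × 76 = 38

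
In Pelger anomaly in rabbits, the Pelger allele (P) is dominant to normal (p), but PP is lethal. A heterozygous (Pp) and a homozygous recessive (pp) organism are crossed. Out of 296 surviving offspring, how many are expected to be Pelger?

Cross: Pp × pp
Punnett square offspring (before lethality): 2 Pp, 2 pp
No PP offspring are produced in this cross.
Pelger: 2 out of 4 → fraction 1/2
Expected count = 1/2 × 296 = 148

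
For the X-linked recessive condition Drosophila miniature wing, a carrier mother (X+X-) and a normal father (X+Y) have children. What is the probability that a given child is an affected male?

Cross: X+X- × X+Y
Offspring: 1 X+X+, 1 X+Y, 1 X+X-, 1 X-Y
Probability of an affected male: 1/4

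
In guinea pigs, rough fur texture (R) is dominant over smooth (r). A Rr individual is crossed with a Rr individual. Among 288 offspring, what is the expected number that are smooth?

Punnett square for Rr × Rr:
Offspring genotypes: 1 RR, 2 Rr, 1 rr
rough: 3, smooth: 1
smooth: 1 out of 4 → fraction 1/4
Expected count = 1/4 × 288 = 72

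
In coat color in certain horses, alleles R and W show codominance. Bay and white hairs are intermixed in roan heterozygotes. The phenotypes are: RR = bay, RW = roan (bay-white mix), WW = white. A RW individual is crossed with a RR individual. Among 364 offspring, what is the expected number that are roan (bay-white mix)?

Punnett square for RW × RR:
Offspring genotypes: 2 RR, 2 RW
Phenotype counts: 2 bay, 2 roan (bay-white mix)
roan (bay-white mix): 2 out of 4 → fraction 1/2
Expected count = 1/2 × 364 = 182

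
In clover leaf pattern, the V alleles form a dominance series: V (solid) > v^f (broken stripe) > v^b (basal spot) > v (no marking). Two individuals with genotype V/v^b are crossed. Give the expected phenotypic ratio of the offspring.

Cross: V/v^b × V/v^b
Allele dominance: V > v^f > v^b > v
Offspring genotypes: 1 V/V, 2 V/v^b, 1 v^b/v^b
Phenotype counts: 3 solid, 1 basal spot
Ratio: 3 solid : 1 basal spot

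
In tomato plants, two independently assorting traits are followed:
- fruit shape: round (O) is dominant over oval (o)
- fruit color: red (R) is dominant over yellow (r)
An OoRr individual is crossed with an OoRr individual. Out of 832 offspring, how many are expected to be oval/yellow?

Dihybrid cross OoRr × OoRr — consider each gene separately:
fruit shape: Oo × Oo → 1 OO, 2 Oo, 1 oo → 3 O_ : 1 oo (out of 4)
fruit color: Rr × Rr → 1 RR, 2 Rr, 1 rr → 3 R_ : 1 rr (out of 4)
Combine (counts out of 4 × 4 = 16): round/red (O_R_) = 3×3 = 9; round/yellow (O_rr) = 3×1 = 3; oval/red (ooR_) = 1×3 = 3; oval/yellow (oorr) = 1×1 = 1
Phenotype counts (out of 16): 9 round/red, 3 round/yellow, 3 oval/red, 1 oval/yellow
oval/yellow: 1 out of 16 → fraction 1/16
Expected count = 1/16 × 832 = 52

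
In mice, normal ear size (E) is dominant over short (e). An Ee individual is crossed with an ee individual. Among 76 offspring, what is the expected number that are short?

Punnett square for Ee × ee:
Offspring genotypes: 2 Ee, 2 ee
normal: 2, short: 2
short: 2 out of 4 → fraction 1/2
Expected count = 1/2 × 76 = 38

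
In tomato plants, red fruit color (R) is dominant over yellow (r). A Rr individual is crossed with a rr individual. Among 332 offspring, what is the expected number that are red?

Punnett square for Rr × rr:
Offspring genotypes: 2 Rr, 2 rr
red: 2, yellow: 2
red: 2 out of 4 → fraction 1/2
Expected count = 1/2 × 332 = 166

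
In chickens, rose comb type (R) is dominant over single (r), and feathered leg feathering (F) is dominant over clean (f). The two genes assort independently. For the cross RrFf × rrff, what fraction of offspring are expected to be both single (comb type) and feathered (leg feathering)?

Dihybrid cross RrFf × rrff — consider each gene separately:
comb type: Rr × rr → 2 Rr, 2 rr → 2 R_ : 2 rr (out of 4)
leg feathering: Ff × ff → 2 Ff, 2 ff → 2 F_ : 2 ff (out of 4)
Looking for: single (rr) and feathered (F_)
P(single) = 2/4, P(feathered) = 2/4
P(both) = 2/4 × 2/4 = 4/16 = 1/4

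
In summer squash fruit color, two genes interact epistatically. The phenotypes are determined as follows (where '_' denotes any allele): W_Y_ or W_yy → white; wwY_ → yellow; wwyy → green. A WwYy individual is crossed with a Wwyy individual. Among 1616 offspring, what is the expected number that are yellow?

Cross: WwYy × Wwyy — consider each gene separately:
W gene: Ww × Ww → 1 WW, 2 Ww, 1 ww → 3 W_ : 1 ww (out of 4)
Y gene: Yy × yy → 2 Yy, 2 yy → 2 Y_ : 2 yy (out of 4)
Genotype classes (out of 4 × 4 = 16): W_Y_ = 3×2 = 6; W_yy = 3×2 = 6; wwY_ = 1×2 = 2; wwyy = 1×2 = 2
Apply the phenotype rules: W_Y_ (6) + W_yy (6) → white; wwY_ (2) → yellow; wwyy (2) → green
Phenotype counts (out of 16): 12 white, 2 yellow, 2 green
yellow: 2 out of 16 → fraction 1/8
Expected count = 1/8 × 1616 = 202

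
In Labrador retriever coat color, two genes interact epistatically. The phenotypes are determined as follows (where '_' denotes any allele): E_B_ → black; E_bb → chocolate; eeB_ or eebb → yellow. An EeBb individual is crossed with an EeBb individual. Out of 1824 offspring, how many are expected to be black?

Cross: EeBb × EeBb — consider each gene separately:
E gene: Ee × Ee → 1 EE, 2 Ee, 1 ee → 3 E_ : 1 ee (out of 4)
B gene: Bb × Bb → 1 BB, 2 Bb, 1 bb → 3 B_ : 1 bb (out of 4)
Genotype classes (out of 4 × 4 = 16): E_B_ = 3×3 = 9; E_bb = 3×1 = 3; eeB_ = 1×3 = 3; eebb = 1×1 = 1
Apply the phenotype rules: E_B_ (9) → black; E_bb (3) → chocolate; eeB_ (3) + eebb (1) → yellow
Phenotype counts (out of 16): 9 black, 3 chocolate, 4 yellow
black: 9 out of 16 → fraction 9/16
Expected count = 9/16 × 1824 = 1026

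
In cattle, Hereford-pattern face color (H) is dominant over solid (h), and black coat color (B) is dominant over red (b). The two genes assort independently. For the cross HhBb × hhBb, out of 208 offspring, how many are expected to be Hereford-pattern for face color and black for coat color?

Dihybrid cross HhBb × hhBb — consider each gene separately:
face color: Hh × hh → 2 Hh, 2 hh → 2 H_ : 2 hh (out of 4)
coat color: Bb × Bb → 1 BB, 2 Bb, 1 bb → 3 B_ : 1 bb (out of 4)
Looking for: Hereford-pattern (H_) and black (B_)
P(Hereford-pattern) = 2/4, P(black) = 3/4
P(both) = 2/4 × 3/4 = 6/16 = 3/8
Expected count = 3/8 × 208 = 78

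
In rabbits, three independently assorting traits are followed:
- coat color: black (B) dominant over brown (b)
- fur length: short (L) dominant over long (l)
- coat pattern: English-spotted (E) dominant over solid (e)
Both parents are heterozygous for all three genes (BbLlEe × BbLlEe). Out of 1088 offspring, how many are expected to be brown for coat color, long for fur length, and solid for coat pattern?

Trihybrid cross: BbLlEe × BbLlEe
Each trait segregates independently with a 3:1 phenotypic ratio, so each gene contributes 3/4 (dominant) or 1/4 (recessive).
Target: brown (coat color), long (fur length), solid (coat pattern)
Probability = product of independent per-trait probabilities
= 1/4 × 1/4 × 1/4 = 1/64
Expected count = 1/64 × 1088 = 17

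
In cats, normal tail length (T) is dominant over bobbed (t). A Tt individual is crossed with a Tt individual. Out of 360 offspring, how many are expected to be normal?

Punnett square for Tt × Tt:
Offspring genotypes: 1 TT, 2 Tt, 1 tt
normal: 3, bobbed: 1
normal: 3 out of 4 → fraction 3/4
Expected count = 3/4 × 360 = 270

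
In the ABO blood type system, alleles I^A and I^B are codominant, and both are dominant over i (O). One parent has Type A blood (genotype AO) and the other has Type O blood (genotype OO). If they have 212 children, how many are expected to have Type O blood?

Cross: AO × OO
Possible offspring genotypes: 2 AO, 2 OO
Blood type counts: 2 Type A, 2 Type O
Probability of Type O: 2/4 = 1/2
Expected count = 1/2 × 212 = 106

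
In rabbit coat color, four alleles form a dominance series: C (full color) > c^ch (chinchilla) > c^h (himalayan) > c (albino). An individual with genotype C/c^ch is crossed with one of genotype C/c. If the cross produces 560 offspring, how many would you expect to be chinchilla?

Cross: C/c^ch × C/c
Allele dominance: C > c^ch > c^h > c
Offspring genotypes: 1 C/C, 1 C/c, 1 C/c^ch, 1 c^ch/c
Phenotype counts: 3 full color, 1 chinchilla
chinchilla: 1 out of 4 → fraction 1/4
Expected count = 1/4 × 560 = 140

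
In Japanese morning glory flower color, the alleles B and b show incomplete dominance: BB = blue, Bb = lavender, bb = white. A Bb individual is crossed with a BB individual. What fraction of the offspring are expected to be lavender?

Punnett square for Bb × BB:
Offspring genotypes: 2 BB, 2 Bb
Phenotype counts: 2 blue, 2 lavender
lavender: 2 out of 4
Probability: 2/4 = 1/2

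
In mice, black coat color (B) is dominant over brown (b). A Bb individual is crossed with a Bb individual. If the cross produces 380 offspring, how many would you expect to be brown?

Punnett square for Bb × Bb:
Offspring genotypes: 1 BB, 2 Bb, 1 bb
black: 3, brown: 1
brown: 1 out of 4 → fraction 1/4
Expected count = 1/4 × 380 = 95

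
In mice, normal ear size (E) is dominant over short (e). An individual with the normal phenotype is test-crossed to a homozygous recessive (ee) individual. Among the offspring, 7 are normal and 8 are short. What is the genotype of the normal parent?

Test cross: ? × ee
Offspring: 7 normal, 8 short — approximately 1:1.
A 1:1 ratio in a test cross indicates the unknown parent is heterozygous (Ee).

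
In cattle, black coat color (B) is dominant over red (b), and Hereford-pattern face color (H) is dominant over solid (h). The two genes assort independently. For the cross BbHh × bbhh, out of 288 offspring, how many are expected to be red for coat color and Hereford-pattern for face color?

Dihybrid cross BbHh × bbhh — consider each gene separately:
coat color: Bb × bb → 2 Bb, 2 bb → 2 B_ : 2 bb (out of 4)
face color: Hh × hh → 2 Hh, 2 hh → 2 H_ : 2 hh (out of 4)
Looking for: red (bb) and Hereford-pattern (H_)
P(red) = 2/4, P(Hereford-pattern) = 2/4
P(both) = 2/4 × 2/4 = 4/16 = 1/4
Expected count = 1/4 × 288 = 72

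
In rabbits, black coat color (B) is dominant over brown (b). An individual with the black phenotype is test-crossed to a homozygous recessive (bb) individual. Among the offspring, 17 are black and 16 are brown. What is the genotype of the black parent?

Test cross: ? × bb
Offspring: 17 black, 16 brown — approximately 1:1.
A 1:1 ratio in a test cross indicates the unknown parent is heterozygous (Bb).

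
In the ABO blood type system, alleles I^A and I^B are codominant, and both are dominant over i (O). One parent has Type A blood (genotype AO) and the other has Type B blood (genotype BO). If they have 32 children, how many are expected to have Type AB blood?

Cross: AO × BO
Possible offspring genotypes: 1 AB, 1 AO, 1 BO, 1 OO
Blood type counts: 1 Type AB, 1 Type A, 1 Type B, 1 Type O
Probability of Type AB: 1/4
Expected count = 1/4 × 32 = 8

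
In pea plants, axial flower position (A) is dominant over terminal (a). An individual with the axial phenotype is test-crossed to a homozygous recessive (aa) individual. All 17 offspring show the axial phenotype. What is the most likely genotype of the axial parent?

Test cross: ? × aa
All offspring are axial.
If the unknown parent were heterozygous (Aa), about half of 17 offspring would be terminal; none are. The unknown parent is most likely homozygous dominant (AA).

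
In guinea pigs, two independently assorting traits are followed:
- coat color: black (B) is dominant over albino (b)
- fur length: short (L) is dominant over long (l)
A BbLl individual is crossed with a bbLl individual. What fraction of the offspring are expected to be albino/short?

Dihybrid cross BbLl × bbLl — consider each gene separately:
coat color: Bb × bb → 2 Bb, 2 bb → 2 B_ : 2 bb (out of 4)
fur length: Ll × Ll → 1 LL, 2 Ll, 1 ll → 3 L_ : 1 ll (out of 4)
Combine (counts out of 4 × 4 = 16): black/short (B_L_) = 2×3 = 6; black/long (B_ll) = 2×1 = 2; albino/short (bbL_) = 2×3 = 6; albino/long (bbll) = 2×1 = 2
Phenotype counts (out of 16): 6 black/short, 2 black/long, 6 albino/short, 2 albino/long
albino/short: 6 out of 16
Probability: 6/16 = 3/8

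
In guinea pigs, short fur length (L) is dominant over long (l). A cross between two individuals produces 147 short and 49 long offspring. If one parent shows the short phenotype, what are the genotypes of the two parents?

Observed offspring: 147 short, 49 long
The observed ratio simplifies to 3:1. Long (ll) offspring appear, so each parent must contribute one l allele. The parent stated to show short carries L, so it is Ll. The other parent is then either Ll or ll: Ll × ll would give a 1:1 split, whereas Ll × Ll gives 3:1 — matching the data. So both parents are heterozygous (Ll × Ll).
Parent genotypes: Ll × Ll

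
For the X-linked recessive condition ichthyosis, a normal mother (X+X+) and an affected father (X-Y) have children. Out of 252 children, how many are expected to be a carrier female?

Cross: X+X+ × X-Y
Offspring: 2 X+X-, 2 X+Y
Probability of a carrier female: 2/4 = 1/2
Expected count = 1/2 × 252 = 126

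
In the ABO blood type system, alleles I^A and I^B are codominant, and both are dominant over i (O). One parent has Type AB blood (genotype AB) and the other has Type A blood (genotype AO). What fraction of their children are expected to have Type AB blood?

Cross: AB × AO
Possible offspring genotypes: 1 AA, 1 AO, 1 AB, 1 BO
Blood type counts: 2 Type A, 1 Type AB, 1 Type B
Probability of Type AB: 1/4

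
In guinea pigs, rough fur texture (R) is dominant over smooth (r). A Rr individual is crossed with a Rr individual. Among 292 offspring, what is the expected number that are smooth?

Punnett square for Rr × Rr:
Offspring genotypes: 1 RR, 2 Rr, 1 rr
rough: 3, smooth: 1
smooth: 1 out of 4 → fraction 1/4
Expected count = 1/4 × 292 = 73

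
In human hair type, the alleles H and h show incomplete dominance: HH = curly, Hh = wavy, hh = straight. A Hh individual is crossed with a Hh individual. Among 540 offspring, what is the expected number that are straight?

Punnett square for Hh × Hh:
Offspring genotypes: 1 HH, 2 Hh, 1 hh
Phenotype counts: 1 curly, 2 wavy, 1 straight
straight: 1 out of 4 → fraction 1/4
Expected count = 1/4 × 540 = 135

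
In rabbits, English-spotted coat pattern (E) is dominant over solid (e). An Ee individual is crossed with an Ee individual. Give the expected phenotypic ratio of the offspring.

Punnett square for Ee × Ee:
Offspring genotypes: 1 EE, 2 Ee, 1 ee
English-spotted: 3, solid: 1
Ratio: 3:1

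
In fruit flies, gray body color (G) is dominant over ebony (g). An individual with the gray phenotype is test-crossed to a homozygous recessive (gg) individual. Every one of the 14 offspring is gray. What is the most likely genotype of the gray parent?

Test cross: ? × gg
All offspring are gray.
If the unknown parent were heterozygous (Gg), about half of 14 offspring would be ebony; none are. The unknown parent is most likely homozygous dominant (GG).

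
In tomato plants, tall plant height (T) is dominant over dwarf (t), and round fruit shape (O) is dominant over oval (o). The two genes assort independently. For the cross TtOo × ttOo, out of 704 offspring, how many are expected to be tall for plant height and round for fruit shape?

Dihybrid cross TtOo × ttOo — consider each gene separately:
plant height: Tt × tt → 2 Tt, 2 tt → 2 T_ : 2 tt (out of 4)
fruit shape: Oo × Oo → 1 OO, 2 Oo, 1 oo → 3 O_ : 1 oo (out of 4)
Looking for: tall (T_) and round (O_)
P(tall) = 2/4, P(round) = 3/4
P(both) = 2/4 × 3/4 = 6/16 = 3/8
Expected count = 3/8 × 704 = 264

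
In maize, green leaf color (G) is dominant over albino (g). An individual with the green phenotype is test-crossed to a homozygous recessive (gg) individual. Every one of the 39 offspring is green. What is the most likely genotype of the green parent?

Test cross: ? × gg
All offspring are green.
If the unknown parent were heterozygous (Gg), about half of 39 offspring would be albino; none are. The unknown parent is most likely homozygous dominant (GG).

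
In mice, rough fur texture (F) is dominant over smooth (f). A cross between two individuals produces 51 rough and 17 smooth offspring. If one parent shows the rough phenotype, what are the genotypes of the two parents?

Observed offspring: 51 rough, 17 smooth
The observed ratio simplifies to 3:1. Smooth (ff) offspring appear, so each parent must contribute one f allele. The parent stated to show rough carries F, so it is Ff. The other parent is then either Ff or ff: Ff × ff would give a 1:1 split, whereas Ff × Ff gives 3:1 — matching the data. So both parents are heterozygous (Ff × Ff).
Parent genotypes: Ff × Ff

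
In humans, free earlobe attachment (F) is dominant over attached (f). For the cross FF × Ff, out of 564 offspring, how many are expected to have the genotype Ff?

Punnett square for FF × Ff:
Offspring genotypes: 2 FF, 2 Ff
Total offspring: 4
Count with target: 2
Probability: 2/4 = 1/2
Expected count = 1/2 × 564 = 282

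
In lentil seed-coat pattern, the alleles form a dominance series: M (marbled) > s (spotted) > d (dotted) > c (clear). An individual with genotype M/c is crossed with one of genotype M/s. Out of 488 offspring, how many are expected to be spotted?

Cross: M/c × M/s
Allele dominance: M > s > d > c
Offspring genotypes: 1 M/M, 1 M/s, 1 M/c, 1 s/c
Phenotype counts: 3 marbled, 1 spotted
spotted: 1 out of 4 → fraction 1/4
Expected count = 1/4 × 488 = 122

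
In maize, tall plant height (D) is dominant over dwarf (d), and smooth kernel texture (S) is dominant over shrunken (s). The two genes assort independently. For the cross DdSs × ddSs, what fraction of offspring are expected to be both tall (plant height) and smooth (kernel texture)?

Dihybrid cross DdSs × ddSs — consider each gene separately:
plant height: Dd × dd → 2 Dd, 2 dd → 2 D_ : 2 dd (out of 4)
kernel texture: Ss × Ss → 1 SS, 2 Ss, 1 ss → 3 S_ : 1 ss (out of 4)
Looking for: tall (D_) and smooth (S_)
P(tall) = 2/4, P(smooth) = 3/4
P(both) = 2/4 × 3/4 = 6/16 = 3/8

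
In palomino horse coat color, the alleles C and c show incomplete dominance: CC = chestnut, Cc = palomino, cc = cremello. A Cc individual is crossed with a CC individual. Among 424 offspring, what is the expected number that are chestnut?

Punnett square for Cc × CC:
Offspring genotypes: 2 CC, 2 Cc
Phenotype counts: 2 chestnut, 2 palomino
chestnut: 2 out of 4 → fraction 1/2
Expected count = 1/2 × 424 = 212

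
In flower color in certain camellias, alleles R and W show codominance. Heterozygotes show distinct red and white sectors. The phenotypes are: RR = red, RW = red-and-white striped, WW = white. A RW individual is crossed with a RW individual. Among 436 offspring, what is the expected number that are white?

Punnett square for RW × RW:
Offspring genotypes: 1 RR, 2 RW, 1 WW
Phenotype counts: 1 red, 2 red-and-white striped, 1 white
white: 1 out of 4 → fraction 1/4
Expected count = 1/4 × 436 = 109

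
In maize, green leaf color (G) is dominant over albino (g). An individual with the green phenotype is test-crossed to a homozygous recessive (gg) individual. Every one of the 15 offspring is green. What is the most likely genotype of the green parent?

Test cross: ? × gg
All offspring are green.
If the unknown parent were heterozygous (Gg), about half of 15 offspring would be albino; none are. The unknown parent is most likely homozygous dominant (GG).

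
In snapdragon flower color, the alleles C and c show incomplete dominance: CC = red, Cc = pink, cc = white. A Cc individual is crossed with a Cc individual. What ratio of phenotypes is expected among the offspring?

Punnett square for Cc × Cc:
Offspring genotypes: 1 CC, 2 Cc, 1 cc
Phenotype counts: 1 red, 2 pink, 1 white
Ratio: 1 red : 2 pink : 1 white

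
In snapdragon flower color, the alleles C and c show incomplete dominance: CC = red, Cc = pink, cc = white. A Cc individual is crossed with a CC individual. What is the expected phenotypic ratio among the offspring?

Punnett square for Cc × CC:
Offspring genotypes: 2 CC, 2 Cc
Phenotype counts: 2 red, 2 pink
Ratio: 1 red : 1 pink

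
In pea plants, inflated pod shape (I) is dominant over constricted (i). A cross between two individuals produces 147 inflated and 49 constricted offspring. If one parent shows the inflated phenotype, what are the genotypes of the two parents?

Observed offspring: 147 inflated, 49 constricted
The observed ratio simplifies to 3:1. Constricted (ii) offspring appear, so each parent must contribute one i allele. The parent stated to show inflated carries I, so it is Ii. The other parent is then either Ii or ii: Ii × ii would give a 1:1 split, whereas Ii × Ii gives 3:1 — matching the data. So both parents are heterozygous (Ii × Ii).
Parent genotypes: Ii × Ii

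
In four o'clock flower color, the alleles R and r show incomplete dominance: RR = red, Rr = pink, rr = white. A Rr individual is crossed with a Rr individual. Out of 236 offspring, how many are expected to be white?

Punnett square for Rr × Rr:
Offspring genotypes: 1 RR, 2 Rr, 1 rr
Phenotype counts: 1 red, 2 pink, 1 white
white: 1 out of 4 → fraction 1/4
Expected count = 1/4 × 236 = 59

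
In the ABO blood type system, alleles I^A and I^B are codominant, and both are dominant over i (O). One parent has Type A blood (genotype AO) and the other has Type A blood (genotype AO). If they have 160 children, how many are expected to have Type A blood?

Cross: AO × AO
Possible offspring genotypes: 1 AA, 2 AO, 1 OO
Blood type counts: 3 Type A, 1 Type O
Probability of Type A: 3/4
Expected count = 3/4 × 160 = 120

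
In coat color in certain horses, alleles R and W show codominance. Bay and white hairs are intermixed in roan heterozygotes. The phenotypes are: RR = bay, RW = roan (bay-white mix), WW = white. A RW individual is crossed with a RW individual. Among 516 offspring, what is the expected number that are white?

Punnett square for RW × RW:
Offspring genotypes: 1 RR, 2 RW, 1 WW
Phenotype counts: 1 bay, 2 roan (bay-white mix), 1 white
white: 1 out of 4 → fraction 1/4
Expected count = 1/4 × 516 = 129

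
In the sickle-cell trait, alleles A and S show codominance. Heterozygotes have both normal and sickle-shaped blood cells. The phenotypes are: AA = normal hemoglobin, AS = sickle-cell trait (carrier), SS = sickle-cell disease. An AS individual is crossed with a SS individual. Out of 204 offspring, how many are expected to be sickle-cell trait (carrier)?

Punnett square for AS × SS:
Offspring genotypes: 2 AS, 2 SS
Phenotype counts: 2 sickle-cell trait (carrier), 2 sickle-cell disease
sickle-cell trait (carrier): 2 out of 4 → fraction 1/2
Expected count = 1/2 × 204 = 102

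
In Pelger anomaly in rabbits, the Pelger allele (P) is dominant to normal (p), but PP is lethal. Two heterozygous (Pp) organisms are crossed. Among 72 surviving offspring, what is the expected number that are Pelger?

Cross: Pp × Pp
Punnett square offspring (before lethality): 1 PP, 2 Pp, 1 pp
The PP genotype is lethal (embryos die); surviving offspring: 2 Pp, 1 pp
Pelger: 2 out of 3 → fraction 2/3
Expected count = 2/3 × 72 = 48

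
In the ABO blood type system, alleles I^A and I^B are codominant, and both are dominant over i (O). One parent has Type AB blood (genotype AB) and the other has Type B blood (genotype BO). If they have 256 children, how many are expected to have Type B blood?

Cross: AB × BO
Possible offspring genotypes: 1 AB, 1 AO, 1 BB, 1 BO
Blood type counts: 1 Type AB, 1 Type A, 2 Type B
Probability of Type B: 2/4 = 1/2
Expected count = 1/2 × 256 = 128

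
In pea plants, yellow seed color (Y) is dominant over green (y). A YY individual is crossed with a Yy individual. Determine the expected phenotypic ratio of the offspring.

Punnett square for YY × Yy:
Offspring genotypes: 2 YY, 2 Yy
yellow: 4, green: 0
Ratio: all yellow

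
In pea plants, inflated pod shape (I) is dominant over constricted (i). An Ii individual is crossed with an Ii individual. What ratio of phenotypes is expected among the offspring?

Punnett square for Ii × Ii:
Offspring genotypes: 1 II, 2 Ii, 1 ii
inflated: 3, constricted: 1
Ratio: 3:1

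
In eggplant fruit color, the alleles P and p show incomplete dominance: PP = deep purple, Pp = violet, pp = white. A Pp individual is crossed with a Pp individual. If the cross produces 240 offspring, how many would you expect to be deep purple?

Punnett square for Pp × Pp:
Offspring genotypes: 1 PP, 2 Pp, 1 pp
Phenotype counts: 1 deep purple, 2 violet, 1 white
deep purple: 1 out of 4 → fraction 1/4
Expected count = 1/4 × 240 = 60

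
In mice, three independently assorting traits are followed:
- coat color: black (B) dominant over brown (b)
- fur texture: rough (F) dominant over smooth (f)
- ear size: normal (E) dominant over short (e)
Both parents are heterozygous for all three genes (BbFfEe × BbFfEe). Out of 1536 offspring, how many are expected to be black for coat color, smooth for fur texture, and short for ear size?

Trihybrid cross: BbFfEe × BbFfEe
Each trait segregates independently with a 3:1 phenotypic ratio, so each gene contributes 3/4 (dominant) or 1/4 (recessive).
Target: black (coat color), smooth (fur texture), short (ear size)
Probability = product of independent per-trait probabilities
= 3/4 × 1/4 × 1/4 = 3/64
Expected count = 3/64 × 1536 = 72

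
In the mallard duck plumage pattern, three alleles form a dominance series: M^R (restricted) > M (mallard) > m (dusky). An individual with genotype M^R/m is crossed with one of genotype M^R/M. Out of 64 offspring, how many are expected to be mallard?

Cross: M^R/m × M^R/M
Allele dominance: M^R > M > m
Offspring genotypes: 1 M^R/M^R, 1 M^R/M, 1 M^R/m, 1 M/m
Phenotype counts: 3 restricted, 1 mallard
mallard: 1 out of 4 → fraction 1/4
Expected count = 1/4 × 64 = 16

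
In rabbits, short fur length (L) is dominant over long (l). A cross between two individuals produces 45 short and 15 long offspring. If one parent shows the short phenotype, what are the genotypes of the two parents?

Observed offspring: 45 short, 15 long
The observed ratio simplifies to 3:1. Long (ll) offspring appear, so each parent must contribute one l allele. The parent stated to show short carries L, so it is Ll. The other parent is then either Ll or ll: Ll × ll would give a 1:1 split, whereas Ll × Ll gives 3:1 — matching the data. So both parents are heterozygous (Ll × Ll).
Parent genotypes: Ll × Ll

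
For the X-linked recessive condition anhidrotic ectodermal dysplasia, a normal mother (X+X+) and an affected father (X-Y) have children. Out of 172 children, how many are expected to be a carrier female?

Cross: X+X+ × X-Y
Offspring: 2 X+X-, 2 X+Y
Probability of a carrier female: 2/4 = 1/2
Expected count = 1/2 × 172 = 86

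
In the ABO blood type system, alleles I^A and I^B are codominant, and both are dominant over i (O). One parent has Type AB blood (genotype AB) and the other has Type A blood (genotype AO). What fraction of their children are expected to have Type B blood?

Cross: AB × AO
Possible offspring genotypes: 1 AA, 1 AO, 1 AB, 1 BO
Blood type counts: 2 Type A, 1 Type AB, 1 Type B
Probability of Type B: 1/4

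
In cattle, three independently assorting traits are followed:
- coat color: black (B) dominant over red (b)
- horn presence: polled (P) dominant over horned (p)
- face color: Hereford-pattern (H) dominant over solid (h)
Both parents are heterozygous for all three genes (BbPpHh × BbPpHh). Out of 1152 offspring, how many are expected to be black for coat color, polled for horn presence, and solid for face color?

Trihybrid cross: BbPpHh × BbPpHh
Each trait segregates independently with a 3:1 phenotypic ratio, so each gene contributes 3/4 (dominant) or 1/4 (recessive).
Target: black (coat color), polled (horn presence), solid (face color)
Probability = product of independent per-trait probabilities
= 3/4 × 3/4 × 1/4 = 9/64
Expected count = 9/64 × 1152 = 162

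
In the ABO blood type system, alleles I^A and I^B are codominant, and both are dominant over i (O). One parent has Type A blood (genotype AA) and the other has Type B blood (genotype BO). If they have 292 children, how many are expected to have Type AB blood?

Cross: AA × BO
Possible offspring genotypes: 2 AB, 2 AO
Blood type counts: 2 Type AB, 2 Type A
Probability of Type AB: 2/4 = 1/2
Expected count = 1/2 × 292 = 146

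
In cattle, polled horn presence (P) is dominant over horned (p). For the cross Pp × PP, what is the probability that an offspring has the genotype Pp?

Punnett square for Pp × PP:
Offspring genotypes: 2 PP, 2 Pp
Total offspring: 4
Count with target: 2
Probability: 2/4 = 1/2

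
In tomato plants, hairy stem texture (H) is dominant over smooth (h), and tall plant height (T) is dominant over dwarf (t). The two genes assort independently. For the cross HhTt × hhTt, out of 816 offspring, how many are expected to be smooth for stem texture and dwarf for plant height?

Dihybrid cross HhTt × hhTt — consider each gene separately:
stem texture: Hh × hh → 2 Hh, 2 hh → 2 H_ : 2 hh (out of 4)
plant height: Tt × Tt → 1 TT, 2 Tt, 1 tt → 3 T_ : 1 tt (out of 4)
Looking for: smooth (hh) and dwarf (tt)
P(smooth) = 2/4, P(dwarf) = 1/4
P(both) = 2/4 × 1/4 = 2/16 = 1/8
Expected count = 1/8 × 816 = 102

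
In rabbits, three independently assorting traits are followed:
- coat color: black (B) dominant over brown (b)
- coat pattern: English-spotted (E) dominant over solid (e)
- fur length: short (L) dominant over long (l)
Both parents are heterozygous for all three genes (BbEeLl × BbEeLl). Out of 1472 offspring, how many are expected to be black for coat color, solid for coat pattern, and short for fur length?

Trihybrid cross: BbEeLl × BbEeLl
Each trait segregates independently with a 3:1 phenotypic ratio, so each gene contributes 3/4 (dominant) or 1/4 (recessive).
Target: black (coat color), solid (coat pattern), short (fur length)
Probability = product of independent per-trait probabilities
= 3/4 × 1/4 × 3/4 = 9/64
Expected count = 9/64 × 1472 = 207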